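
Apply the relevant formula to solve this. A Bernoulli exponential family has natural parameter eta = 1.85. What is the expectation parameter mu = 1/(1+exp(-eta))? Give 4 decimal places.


Dual coordinate (expectation parameter) for Bernoulli:
mu = 1/(1+exp(-eta)).
eta = 1.85.
exp(-eta) = exp(-1.85) = 0.157237.
mu = 1/(1+0.157237) = 0.8641

0.8641


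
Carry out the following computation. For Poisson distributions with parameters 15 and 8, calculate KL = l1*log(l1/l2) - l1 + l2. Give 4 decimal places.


KL divergence for Poisson:
KL = l1*log(l1/l2) - l1 + l2.
l1 = 15, l2 = 8.
log(15/8) = 0.628609.
l1*log(l1/l2) = 15 * 0.628609 = 9.42913.
KL = 9.42913 - 15 + 8 = 2.4291

2.4291


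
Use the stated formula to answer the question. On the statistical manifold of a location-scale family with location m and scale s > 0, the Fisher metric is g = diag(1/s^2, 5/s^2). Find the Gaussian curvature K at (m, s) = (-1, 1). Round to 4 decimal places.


The metric has the form g = (A dm^2 + B ds^2)/s^2 with A = 1, B = 5.
Substitute u = sqrt(A/B)*m: g = B*(du^2 + ds^2)/s^2, i.e. B times the
Poincare upper half-plane metric, which has constant Gaussian curvature -1.
Scaling a 2D metric by a constant c divides the Gaussian curvature by c,
so K = -1/B = -1/(5) = -0.2000 everywhere (the point (m, s) = (-1, 1) is irrelevant:
the curvature is constant).
The requested Gaussian curvature is K = -0.2000.

-0.2000


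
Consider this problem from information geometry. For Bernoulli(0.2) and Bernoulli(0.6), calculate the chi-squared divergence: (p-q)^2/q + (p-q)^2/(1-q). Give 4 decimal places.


Chi-squared divergence between Bernoulli distributions:
chi^2 = (p-q)^2/q + (p-q)^2/(1-q).
p = 0.2, q = 0.6, p-q = -0.4.
(p-q)^2 = 0.16.
term1 = 0.16/0.6 = 0.266667.
term2 = 0.16/0.4 = 0.4.
chi^2 = 0.266667 + 0.4 = 0.6667

0.6667


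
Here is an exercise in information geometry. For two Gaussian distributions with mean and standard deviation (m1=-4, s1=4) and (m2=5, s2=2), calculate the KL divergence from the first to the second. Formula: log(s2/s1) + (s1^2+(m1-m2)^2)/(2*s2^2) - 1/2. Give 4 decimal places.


KL divergence between normal distributions:
KL = log(s2/s1) + (s1^2 + (m1-m2)^2)/(2*s2^2) - 1/2.
log(2/4) = -0.693147.
(4^2 + (-4-5)^2)/(2*2^2) = (16 + 81)/8 = 12.125.
KL = -0.693147 + 12.125 - 0.5 = 10.9319

10.9319


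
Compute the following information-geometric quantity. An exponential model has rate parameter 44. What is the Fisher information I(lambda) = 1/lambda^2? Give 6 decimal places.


Fisher information for exponential: I(lambda) = 1/lambda^2.
lambda = 44, lambda^2 = 1936.
I = 1/1936 = 0.000517

0.000517


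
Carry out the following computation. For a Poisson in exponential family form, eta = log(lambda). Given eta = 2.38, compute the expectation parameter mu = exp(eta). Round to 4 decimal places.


Expectation parameter for Poisson exponential family:
mu = exp(eta).
eta = 2.38.
mu = exp(2.38) = 10.8049

10.8049


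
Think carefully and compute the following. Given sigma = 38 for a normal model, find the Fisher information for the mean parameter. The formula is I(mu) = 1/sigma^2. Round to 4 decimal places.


The Fisher information for the mean of a normal distribution is I(mu) = 1/sigma^2.
sigma = 38, so sigma^2 = 1444.
I(mu) = 1/1444 = 0.0007

0.0007


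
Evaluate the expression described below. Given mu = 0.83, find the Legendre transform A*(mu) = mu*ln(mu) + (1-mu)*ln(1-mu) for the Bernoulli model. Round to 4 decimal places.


Legendre transform for Bernoulli:
A*(mu) = mu*log(mu) + (1-mu)*log(1-mu).
mu = 0.83, 1-mu = 0.17.
mu*log(mu) = 0.83*log(0.83) = -0.154654.
(1-mu)*log(1-mu) = 0.17*log(0.17) = -0.301233.
A* = -0.154654 + -0.301233 = -0.4559

-0.4559


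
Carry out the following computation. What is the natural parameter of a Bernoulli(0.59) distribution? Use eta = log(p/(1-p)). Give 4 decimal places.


Natural parameter for Bernoulli: eta = log(p/(1-p)).
p = 0.59, 1-p = 0.41.
p/(1-p) = 1.439024.
eta = log(1.439024) = 0.3640

0.3640


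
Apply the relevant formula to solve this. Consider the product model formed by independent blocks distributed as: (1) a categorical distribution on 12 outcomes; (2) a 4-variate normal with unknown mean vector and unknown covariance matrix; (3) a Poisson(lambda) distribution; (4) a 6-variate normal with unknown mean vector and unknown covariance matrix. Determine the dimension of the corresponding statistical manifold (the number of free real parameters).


The dimension of a statistical manifold equals the number of free
(independent) real parameters of the model. For a product of independent
blocks the parameter counts add.
- categorical on 12 outcomes (probabilities sum to 1): 12-1 = 11.
- 4-variate normal: 4 (mean) + 4*5/2 = 10 (symmetric covariance) = 14.
- Poisson (lambda): 1.
- 6-variate normal: 6 (mean) + 6*7/2 = 21 (symmetric covariance) = 27.
Total = 11 + 14 + 1 + 27 = 53.
Dimension = 53

53


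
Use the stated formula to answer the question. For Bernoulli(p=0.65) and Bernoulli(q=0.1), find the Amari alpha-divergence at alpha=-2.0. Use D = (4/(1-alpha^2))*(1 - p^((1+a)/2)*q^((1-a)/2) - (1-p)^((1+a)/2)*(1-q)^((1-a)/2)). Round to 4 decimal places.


Amari alpha-divergence:
D = (4/(1-alpha^2))*(1 - p^((1+a)/2)*q^((1-a)/2) - (1-p)^((1+a)/2)*(1-q)^((1-a)/2)).
alpha = -2.0, p = 0.65, q = 0.1.
e1 = (1+alpha)/2 = -0.5, e2 = (1-alpha)/2 = 1.5.
t1 = p^e1 * q^e2 = 0.65^-0.5 * 0.1^1.5 = 0.039223.
t2 = (1-p)^e1 * (1-q)^e2 = 0.35^-0.5 * 0.9^1.5 = 1.443211.
4/(1-alpha^2) = -1.333333.
D = -1.333333*(1 - 0.039223 - 1.443211) = 0.6432

0.6432


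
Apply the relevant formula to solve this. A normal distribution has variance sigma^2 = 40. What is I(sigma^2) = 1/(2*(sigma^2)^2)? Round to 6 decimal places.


Fisher information for variance: I(sigma^2) = 1/(2*sigma^4).
sigma^2 = 40, so sigma^4 = 1600.
I = 1/(2*1600) = 1/3200 = 0.000313

0.000313


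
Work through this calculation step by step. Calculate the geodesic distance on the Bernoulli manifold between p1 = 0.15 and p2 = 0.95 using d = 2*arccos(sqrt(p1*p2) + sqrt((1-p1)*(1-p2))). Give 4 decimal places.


Geodesic distance on Bernoulli manifold:
d(p1,p2) = 2*arccos(sqrt(p1*p2) + sqrt((1-p1)*(1-p2))).
sqrt(p1*p2) = sqrt(0.15*0.95) = 0.377492.
sqrt((1-p1)*(1-p2)) = sqrt(0.85*0.05) = 0.206155.
arg = 0.377492 + 0.206155 = 0.583647.
d = 2*arccos(0.583647) = 1.8952

1.8952


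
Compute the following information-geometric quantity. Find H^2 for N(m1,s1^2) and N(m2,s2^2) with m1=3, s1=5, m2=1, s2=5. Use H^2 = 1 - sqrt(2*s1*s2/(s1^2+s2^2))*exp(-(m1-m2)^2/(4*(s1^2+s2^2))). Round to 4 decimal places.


Squared Hellinger distance for Gaussians:
H^2 = 1 - sqrt(2*s1*s2/(s1^2+s2^2)) * exp(-(m1-m2)^2/(4*(s1^2+s2^2))).
s1^2 = 25, s2^2 = 25, s1^2+s2^2 = 50.
sqrt(2*5*5/(50)) = 1.0.
(m1-m2)^2 = (2)^2 = 4.
exp(-4/(4*50)) = exp(-0.02) = 0.980199.
H^2 = 1 - 1.0*0.980199 = 0.0198

0.0198


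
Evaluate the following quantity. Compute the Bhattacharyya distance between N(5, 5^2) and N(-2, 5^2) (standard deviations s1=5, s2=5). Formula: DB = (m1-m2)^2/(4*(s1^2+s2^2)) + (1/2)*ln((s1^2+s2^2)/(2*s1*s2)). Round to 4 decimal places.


Bhattacharyya distance between two Gaussians:
DB = (m1-m2)^2/(4*(s1^2+s2^2)) + (1/2)*ln((s1^2+s2^2)/(2*s1*s2)).
(m1-m2)^2 = (7)^2 = 49.
s1^2+s2^2 = 25 + 25 = 50.
term1 = 49/200 = 0.245.
term2 = 0.5*ln(50/50.0) = 0.0.
DB = 0.245 + 0.0 = 0.2450

0.2450


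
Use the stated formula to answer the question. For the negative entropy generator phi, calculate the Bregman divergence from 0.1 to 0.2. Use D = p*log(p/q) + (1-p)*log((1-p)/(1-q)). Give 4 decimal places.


Bregman divergence with negative entropy generator:
D = p*log(p/q) + (1-p)*log((1-p)/(1-q)).
p = 0.1, q = 0.2.
p*log(p/q) = 0.1*log(0.1/0.2) = -0.069315.
(1-p)*log((1-p)/(1-q)) = 0.9*log(0.9/0.8) = 0.106005.
D = -0.069315 + 0.106005 = 0.0367

0.0367


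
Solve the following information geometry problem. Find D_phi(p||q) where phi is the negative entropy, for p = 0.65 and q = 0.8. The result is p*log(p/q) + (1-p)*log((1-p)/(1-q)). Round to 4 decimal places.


Bregman divergence with negative entropy generator:
D = p*log(p/q) + (1-p)*log((1-p)/(1-q)).
p = 0.65, q = 0.8.
p*log(p/q) = 0.65*log(0.65/0.8) = -0.134966.
(1-p)*log((1-p)/(1-q)) = 0.35*log(0.35/0.2) = 0.195866.
D = -0.134966 + 0.195866 = 0.0609

0.0609


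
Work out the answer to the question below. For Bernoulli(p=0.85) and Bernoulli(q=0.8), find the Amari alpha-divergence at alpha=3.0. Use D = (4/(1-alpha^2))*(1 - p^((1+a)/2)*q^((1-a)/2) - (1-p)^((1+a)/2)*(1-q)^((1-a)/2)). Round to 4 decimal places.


Amari alpha-divergence:
D = (4/(1-alpha^2))*(1 - p^((1+a)/2)*q^((1-a)/2) - (1-p)^((1+a)/2)*(1-q)^((1-a)/2)).
alpha = 3.0, p = 0.85, q = 0.8.
e1 = (1+alpha)/2 = 2.0, e2 = (1-alpha)/2 = -1.0.
t1 = p^e1 * q^e2 = 0.85^2.0 * 0.8^-1.0 = 0.903125.
t2 = (1-p)^e1 * (1-q)^e2 = 0.15^2.0 * 0.2^-1.0 = 0.1125.
4/(1-alpha^2) = -0.5.
D = -0.5*(1 - 0.903125 - 0.1125) = 0.0078

0.0078


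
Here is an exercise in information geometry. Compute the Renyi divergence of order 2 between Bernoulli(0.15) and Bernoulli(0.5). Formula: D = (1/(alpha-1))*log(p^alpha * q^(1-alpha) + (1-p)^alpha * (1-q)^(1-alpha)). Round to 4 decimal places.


Renyi divergence of order alpha between Bernoulli distributions:
D = (1/(alpha-1))*log(p^alpha * q^(1-alpha) + (1-p)^alpha * (1-q)^(1-alpha)).
alpha = 2, p = 0.15, q = 0.5.
p^alpha * q^(1-alpha) = 0.15^2 * 0.5^-1 = 0.045.
(1-p)^alpha * (1-q)^(1-alpha) = 0.85^2 * 0.5^-1 = 1.445.
sum = 0.045 + 1.445 = 1.49.
D = (1/1)*log(1.49) = 0.3988

0.3988


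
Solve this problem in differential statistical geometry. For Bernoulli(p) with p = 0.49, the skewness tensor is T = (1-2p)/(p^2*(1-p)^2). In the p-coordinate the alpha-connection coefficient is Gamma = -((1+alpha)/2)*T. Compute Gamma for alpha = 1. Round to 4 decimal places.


Skewness (Amari-Chentsov) tensor: T = (1-2p)/(p^2*(1-p)^2).
p = 0.49, 1-2p = 0.02, p^2 = 0.2401, (1-p)^2 = 0.2601.
T = 0.02/(0.2401 * 0.2601) = 0.320256.
In the p-coordinate, Gamma^(alpha) = Gamma^(0) - (alpha/2)*T with Gamma^(0) = (1/2)*g'(p) = -T/2,
so Gamma^(alpha) = -((1+alpha)/2)*T.
alpha = 1, -(1+alpha)/2 = -1.0.
Gamma = -1.0 * 0.320256 = -0.3203

-0.3203


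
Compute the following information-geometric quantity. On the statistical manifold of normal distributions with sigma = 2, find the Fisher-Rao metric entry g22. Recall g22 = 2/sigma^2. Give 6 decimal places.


For the 2-parameter normal family, the Fisher metric has:
  g11 = 1/sigma^2, g22 = 2/sigma^2.
sigma = 2, sigma^2 = 4.
g22 = 0.500000

0.500000


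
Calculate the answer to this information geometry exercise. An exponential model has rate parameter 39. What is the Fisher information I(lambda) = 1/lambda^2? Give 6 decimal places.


Fisher information for exponential: I(lambda) = 1/lambda^2.
lambda = 39, lambda^2 = 1521.
I = 1/1521 = 0.000657

0.000657


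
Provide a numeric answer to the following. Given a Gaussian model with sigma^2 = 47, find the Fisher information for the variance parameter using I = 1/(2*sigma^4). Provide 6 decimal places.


Fisher information for variance: I(sigma^2) = 1/(2*sigma^4).
sigma^2 = 47, so sigma^4 = 2209.
I = 1/(2*2209) = 1/4418 = 0.000226

0.000226


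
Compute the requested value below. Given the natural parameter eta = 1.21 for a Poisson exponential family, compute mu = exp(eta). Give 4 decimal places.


Expectation parameter for Poisson exponential family:
mu = exp(eta).
eta = 1.21.
mu = exp(1.21) = 3.3535

3.3535


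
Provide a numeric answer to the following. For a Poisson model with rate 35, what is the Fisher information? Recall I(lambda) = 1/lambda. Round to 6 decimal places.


Fisher information for Poisson: I(lambda) = 1/lambda.
lambda = 35.
I(lambda) = 1/35 = 0.028571

0.028571


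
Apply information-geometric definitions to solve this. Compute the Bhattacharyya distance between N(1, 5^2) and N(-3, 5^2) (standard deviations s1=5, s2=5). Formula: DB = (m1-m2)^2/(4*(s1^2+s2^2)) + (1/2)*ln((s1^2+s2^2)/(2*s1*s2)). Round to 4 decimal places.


Bhattacharyya distance between two Gaussians:
DB = (m1-m2)^2/(4*(s1^2+s2^2)) + (1/2)*ln((s1^2+s2^2)/(2*s1*s2)).
(m1-m2)^2 = (4)^2 = 16.
s1^2+s2^2 = 25 + 25 = 50.
term1 = 16/200 = 0.08.
term2 = 0.5*ln(50/50.0) = 0.0.
DB = 0.08 + 0.0 = 0.0800

0.0800


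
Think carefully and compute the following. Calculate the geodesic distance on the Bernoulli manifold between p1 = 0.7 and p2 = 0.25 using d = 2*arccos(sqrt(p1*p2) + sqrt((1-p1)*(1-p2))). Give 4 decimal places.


Geodesic distance on Bernoulli manifold:
d(p1,p2) = 2*arccos(sqrt(p1*p2) + sqrt((1-p1)*(1-p2))).
sqrt(p1*p2) = sqrt(0.7*0.25) = 0.41833.
sqrt((1-p1)*(1-p2)) = sqrt(0.3*0.75) = 0.474342.
arg = 0.41833 + 0.474342 = 0.892672.
d = 2*arccos(0.892672) = 0.9351

0.9351


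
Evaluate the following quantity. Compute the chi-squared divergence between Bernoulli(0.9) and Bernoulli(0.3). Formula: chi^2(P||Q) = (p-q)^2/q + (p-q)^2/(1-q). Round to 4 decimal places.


Chi-squared divergence between Bernoulli distributions:
chi^2 = (p-q)^2/q + (p-q)^2/(1-q).
p = 0.9, q = 0.3, p-q = 0.6.
(p-q)^2 = 0.36.
term1 = 0.36/0.3 = 1.2.
term2 = 0.36/0.7 = 0.514286.
chi^2 = 1.2 + 0.514286 = 1.7143

1.7143


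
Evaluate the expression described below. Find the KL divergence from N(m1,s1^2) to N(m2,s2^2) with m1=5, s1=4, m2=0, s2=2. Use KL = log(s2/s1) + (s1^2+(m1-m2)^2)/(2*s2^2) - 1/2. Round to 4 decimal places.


KL divergence between normal distributions:
KL = log(s2/s1) + (s1^2 + (m1-m2)^2)/(2*s2^2) - 1/2.
log(2/4) = -0.693147.
(4^2 + (5-0)^2)/(2*2^2) = (16 + 25)/8 = 5.125.
KL = -0.693147 + 5.125 - 0.5 = 3.9319

3.9319


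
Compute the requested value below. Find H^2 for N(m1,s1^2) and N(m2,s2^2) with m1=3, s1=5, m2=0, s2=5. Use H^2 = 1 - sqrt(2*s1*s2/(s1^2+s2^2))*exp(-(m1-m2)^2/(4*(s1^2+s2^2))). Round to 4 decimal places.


Squared Hellinger distance for Gaussians:
H^2 = 1 - sqrt(2*s1*s2/(s1^2+s2^2)) * exp(-(m1-m2)^2/(4*(s1^2+s2^2))).
s1^2 = 25, s2^2 = 25, s1^2+s2^2 = 50.
sqrt(2*5*5/(50)) = 1.0.
(m1-m2)^2 = (3)^2 = 9.
exp(-9/(4*50)) = exp(-0.045) = 0.955997.
H^2 = 1 - 1.0*0.955997 = 0.0440

0.0440


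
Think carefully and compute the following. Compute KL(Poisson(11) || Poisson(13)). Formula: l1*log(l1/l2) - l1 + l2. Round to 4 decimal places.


KL divergence for Poisson:
KL = l1*log(l1/l2) - l1 + l2.
l1 = 11, l2 = 13.
log(11/13) = -0.167054.
l1*log(l1/l2) = 11 * -0.167054 = -1.837595.
KL = -1.837595 - 11 + 13 = 0.1624

0.1624


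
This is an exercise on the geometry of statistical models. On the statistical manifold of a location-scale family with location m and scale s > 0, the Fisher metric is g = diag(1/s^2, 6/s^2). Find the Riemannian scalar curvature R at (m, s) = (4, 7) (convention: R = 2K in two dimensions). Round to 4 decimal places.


The metric has the form g = (A dm^2 + B ds^2)/s^2 with A = 1, B = 6.
Substitute u = sqrt(A/B)*m: g = B*(du^2 + ds^2)/s^2, i.e. B times the
Poincare upper half-plane metric, which has constant Gaussian curvature -1.
Scaling a 2D metric by a constant c divides the Gaussian curvature by c,
so K = -1/B = -1/(6) = -0.1667 everywhere (the point (m, s) = (4, 7) is irrelevant:
the curvature is constant).
Scalar curvature in dimension 2: R = 2K = -2/(6) = -0.3333.

-0.3333


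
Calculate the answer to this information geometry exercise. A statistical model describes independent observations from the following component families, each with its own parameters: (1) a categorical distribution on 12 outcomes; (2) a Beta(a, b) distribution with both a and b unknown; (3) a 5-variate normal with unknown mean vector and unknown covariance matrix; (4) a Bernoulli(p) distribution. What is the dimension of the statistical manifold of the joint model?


The dimension of a statistical manifold equals the number of free
(independent) real parameters of the model. For a product of independent
blocks the parameter counts add.
- categorical on 12 outcomes (probabilities sum to 1): 12-1 = 11.
- Beta (a, b): 2.
- 5-variate normal: 5 (mean) + 5*6/2 = 15 (symmetric covariance) = 20.
- Bernoulli (p): 1.
Total = 11 + 2 + 20 + 1 = 34.
Dimension = 34

34


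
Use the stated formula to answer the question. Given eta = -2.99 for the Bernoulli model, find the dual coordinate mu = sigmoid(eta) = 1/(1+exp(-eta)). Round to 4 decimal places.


Dual coordinate (expectation parameter) for Bernoulli:
mu = 1/(1+exp(-eta)).
eta = -2.99.
exp(-eta) = exp(2.99) = 19.885682.
mu = 1/(1+19.885682) = 0.0479

0.0479


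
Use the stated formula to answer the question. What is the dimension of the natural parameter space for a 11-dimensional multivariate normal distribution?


Exponential family dimension calculation:
For 11-dim MVN: mean has 11 params, covariance has 11*12/2 = 66 unique entries.
Total dim = 11 + 66 = 77.

77


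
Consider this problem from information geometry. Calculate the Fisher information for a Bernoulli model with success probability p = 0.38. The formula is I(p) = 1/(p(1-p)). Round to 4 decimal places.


For Bernoulli(p), Fisher information is I(p) = 1/(p*(1-p)).
p = 0.38, 1-p = 0.62.
p*(1-p) = 0.2356.
I(p) = 1/0.2356 = 4.2445

4.2445


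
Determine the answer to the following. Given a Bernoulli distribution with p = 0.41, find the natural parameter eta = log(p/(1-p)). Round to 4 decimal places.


Natural parameter for Bernoulli: eta = log(p/(1-p)).
p = 0.41, 1-p = 0.59.
p/(1-p) = 0.694915.
eta = log(0.694915) = -0.3640

-0.3640


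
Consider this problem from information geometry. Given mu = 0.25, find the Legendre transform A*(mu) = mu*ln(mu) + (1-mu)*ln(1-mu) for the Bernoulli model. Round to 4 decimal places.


Legendre transform for Bernoulli:
A*(mu) = mu*log(mu) + (1-mu)*log(1-mu).
mu = 0.25, 1-mu = 0.75.
mu*log(mu) = 0.25*log(0.25) = -0.346574.
(1-mu)*log(1-mu) = 0.75*log(0.75) = -0.215762.
A* = -0.346574 + -0.215762 = -0.5623

-0.5623


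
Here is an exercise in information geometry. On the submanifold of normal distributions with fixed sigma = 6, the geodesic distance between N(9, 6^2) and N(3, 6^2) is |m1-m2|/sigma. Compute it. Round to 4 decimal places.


On the fixed-variance normal subfamily, geodesic distance = |m1-m2|/sigma.
|9 - 3| = 6.
sigma = 6.
d = 6/6 = 1.0000

1.0000


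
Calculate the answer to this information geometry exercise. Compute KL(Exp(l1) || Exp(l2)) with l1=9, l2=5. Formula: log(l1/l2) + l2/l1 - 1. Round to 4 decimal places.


KL divergence for exponential family:
KL = log(l1/l2) + l2/l1 - 1.
log(9/5) = 0.587787.
5/9 = 0.555556.
KL = 0.587787 + 0.555556 - 1 = 0.1433

0.1433


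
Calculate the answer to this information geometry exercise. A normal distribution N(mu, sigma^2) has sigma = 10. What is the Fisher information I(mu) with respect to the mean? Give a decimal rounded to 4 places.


The Fisher information for the mean of a normal distribution is I(mu) = 1/sigma^2.
sigma = 10, so sigma^2 = 100.
I(mu) = 1/100 = 0.0100

0.0100


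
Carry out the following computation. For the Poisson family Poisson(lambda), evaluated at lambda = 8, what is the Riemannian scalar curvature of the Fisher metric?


This family has a single free parameter, so its statistical manifold
is 1-dimensional. The Riemann curvature tensor of any 1-dimensional
Riemannian manifold vanishes identically, so R = 0.

0


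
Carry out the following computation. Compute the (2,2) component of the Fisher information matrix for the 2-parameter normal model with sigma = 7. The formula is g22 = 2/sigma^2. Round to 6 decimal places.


For the 2-parameter normal family, the Fisher metric has:
  g11 = 1/sigma^2, g22 = 2/sigma^2.
sigma = 7, sigma^2 = 49.
g22 = 0.040816

0.040816


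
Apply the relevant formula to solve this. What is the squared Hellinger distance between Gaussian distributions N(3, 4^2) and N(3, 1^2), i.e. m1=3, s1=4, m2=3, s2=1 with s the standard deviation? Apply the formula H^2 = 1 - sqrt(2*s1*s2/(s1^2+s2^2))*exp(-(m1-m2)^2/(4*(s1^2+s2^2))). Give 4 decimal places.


Squared Hellinger distance for Gaussians:
H^2 = 1 - sqrt(2*s1*s2/(s1^2+s2^2)) * exp(-(m1-m2)^2/(4*(s1^2+s2^2))).
s1^2 = 16, s2^2 = 1, s1^2+s2^2 = 17.
sqrt(2*4*1/(17)) = 0.685994.
(m1-m2)^2 = (0)^2 = 0.
exp(-0/(4*17)) = exp(0.0) = 1.0.
H^2 = 1 - 0.685994*1.0 = 0.3140

0.3140


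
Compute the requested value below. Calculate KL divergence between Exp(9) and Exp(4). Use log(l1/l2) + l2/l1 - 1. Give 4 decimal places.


KL divergence for exponential family:
KL = log(l1/l2) + l2/l1 - 1.
log(9/4) = 0.81093.
4/9 = 0.444444.
KL = 0.81093 + 0.444444 - 1 = 0.2554

0.2554


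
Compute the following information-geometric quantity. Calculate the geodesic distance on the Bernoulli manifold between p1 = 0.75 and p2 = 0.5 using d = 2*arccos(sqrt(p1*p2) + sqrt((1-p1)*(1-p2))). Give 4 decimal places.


Geodesic distance on Bernoulli manifold:
d(p1,p2) = 2*arccos(sqrt(p1*p2) + sqrt((1-p1)*(1-p2))).
sqrt(p1*p2) = sqrt(0.75*0.5) = 0.612372.
sqrt((1-p1)*(1-p2)) = sqrt(0.25*0.5) = 0.353553.
arg = 0.612372 + 0.353553 = 0.965926.
d = 2*arccos(0.965926) = 0.5236

0.5236


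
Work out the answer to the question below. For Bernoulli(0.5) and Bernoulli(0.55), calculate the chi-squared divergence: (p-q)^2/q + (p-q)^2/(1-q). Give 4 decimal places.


Chi-squared divergence between Bernoulli distributions:
chi^2 = (p-q)^2/q + (p-q)^2/(1-q).
p = 0.5, q = 0.55, p-q = -0.05.
(p-q)^2 = 0.0025.
term1 = 0.0025/0.55 = 0.004545.
term2 = 0.0025/0.45 = 0.005556.
chi^2 = 0.004545 + 0.005556 = 0.0101

0.0101


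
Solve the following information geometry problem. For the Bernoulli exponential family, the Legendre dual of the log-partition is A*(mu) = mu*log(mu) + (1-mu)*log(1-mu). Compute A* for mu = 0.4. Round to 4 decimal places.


Legendre transform for Bernoulli:
A*(mu) = mu*log(mu) + (1-mu)*log(1-mu).
mu = 0.4, 1-mu = 0.6.
mu*log(mu) = 0.4*log(0.4) = -0.366516.
(1-mu)*log(1-mu) = 0.6*log(0.6) = -0.306495.
A* = -0.366516 + -0.306495 = -0.6730

-0.6730


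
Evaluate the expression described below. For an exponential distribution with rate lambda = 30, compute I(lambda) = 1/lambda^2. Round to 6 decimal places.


Fisher information for exponential: I(lambda) = 1/lambda^2.
lambda = 30, lambda^2 = 900.
I = 1/900 = 0.001111

0.001111


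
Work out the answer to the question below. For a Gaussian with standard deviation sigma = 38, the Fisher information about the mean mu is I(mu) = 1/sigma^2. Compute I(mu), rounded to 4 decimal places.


The Fisher information for the mean of a normal distribution is I(mu) = 1/sigma^2.
sigma = 38, so sigma^2 = 1444.
I(mu) = 1/1444 = 0.0007

0.0007


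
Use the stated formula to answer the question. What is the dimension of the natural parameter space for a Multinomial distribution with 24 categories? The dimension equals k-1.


Exponential family dimension calculation:
For Multinomial with k=24 categories, dim = k-1 = 23.

23


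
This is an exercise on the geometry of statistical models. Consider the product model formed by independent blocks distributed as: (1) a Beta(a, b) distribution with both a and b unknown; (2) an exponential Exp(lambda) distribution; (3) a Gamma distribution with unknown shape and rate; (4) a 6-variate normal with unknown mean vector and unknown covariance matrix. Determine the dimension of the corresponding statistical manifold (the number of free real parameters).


The dimension of a statistical manifold equals the number of free
(independent) real parameters of the model. For a product of independent
blocks the parameter counts add.
- Beta (a, b): 2.
- exponential (lambda): 1.
- Gamma (shape, rate): 2.
- 6-variate normal: 6 (mean) + 6*7/2 = 21 (symmetric covariance) = 27.
Total = 2 + 1 + 2 + 27 = 32.
Dimension = 32

32


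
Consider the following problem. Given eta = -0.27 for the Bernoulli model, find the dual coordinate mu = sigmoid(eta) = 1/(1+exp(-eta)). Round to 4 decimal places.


Dual coordinate (expectation parameter) for Bernoulli:
mu = 1/(1+exp(-eta)).
eta = -0.27.
exp(-eta) = exp(0.27) = 1.309964.
mu = 1/(1+1.309964) = 0.4329

0.4329


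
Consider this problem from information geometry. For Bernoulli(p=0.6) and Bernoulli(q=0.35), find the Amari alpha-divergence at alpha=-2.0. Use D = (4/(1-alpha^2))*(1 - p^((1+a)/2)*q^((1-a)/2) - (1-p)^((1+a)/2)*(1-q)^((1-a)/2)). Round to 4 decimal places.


Amari alpha-divergence:
D = (4/(1-alpha^2))*(1 - p^((1+a)/2)*q^((1-a)/2) - (1-p)^((1+a)/2)*(1-q)^((1-a)/2)).
alpha = -2.0, p = 0.6, q = 0.35.
e1 = (1+alpha)/2 = -0.5, e2 = (1-alpha)/2 = 1.5.
t1 = p^e1 * q^e2 = 0.6^-0.5 * 0.35^1.5 = 0.267317.
t2 = (1-p)^e1 * (1-q)^e2 = 0.4^-0.5 * 0.65^1.5 = 0.828591.
4/(1-alpha^2) = -1.333333.
D = -1.333333*(1 - 0.267317 - 0.828591) = 0.1279

0.1279


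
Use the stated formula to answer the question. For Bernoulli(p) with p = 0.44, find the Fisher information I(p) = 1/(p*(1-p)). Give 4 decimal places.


For Bernoulli(p), Fisher information is I(p) = 1/(p*(1-p)).
p = 0.44, 1-p = 0.56.
p*(1-p) = 0.2464.
I(p) = 1/0.2464 = 4.0584

4.0584


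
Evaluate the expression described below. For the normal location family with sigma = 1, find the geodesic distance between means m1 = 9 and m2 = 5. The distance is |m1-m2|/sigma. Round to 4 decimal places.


On the fixed-variance normal subfamily, geodesic distance = |m1-m2|/sigma.
|9 - 5| = 4.
sigma = 1.
d = 4/1 = 4.0000

4.0000


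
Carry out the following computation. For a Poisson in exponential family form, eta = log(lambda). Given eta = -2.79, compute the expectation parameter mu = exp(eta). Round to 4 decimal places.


Expectation parameter for Poisson exponential family:
mu = exp(eta).
eta = -2.79.
mu = exp(-2.79) = 0.0614

0.0614


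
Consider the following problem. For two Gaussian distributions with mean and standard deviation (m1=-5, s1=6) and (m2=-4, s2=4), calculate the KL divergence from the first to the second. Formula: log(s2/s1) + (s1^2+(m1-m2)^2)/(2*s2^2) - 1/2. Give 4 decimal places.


KL divergence between normal distributions:
KL = log(s2/s1) + (s1^2 + (m1-m2)^2)/(2*s2^2) - 1/2.
log(4/6) = -0.405465.
(6^2 + (-5--4)^2)/(2*4^2) = (36 + 1)/32 = 1.15625.
KL = -0.405465 + 1.15625 - 0.5 = 0.2508

0.2508


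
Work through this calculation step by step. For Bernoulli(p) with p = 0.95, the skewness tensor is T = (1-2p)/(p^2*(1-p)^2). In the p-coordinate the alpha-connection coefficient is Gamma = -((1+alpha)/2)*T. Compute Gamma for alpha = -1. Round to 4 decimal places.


Skewness (Amari-Chentsov) tensor: T = (1-2p)/(p^2*(1-p)^2).
p = 0.95, 1-2p = -0.9, p^2 = 0.9025, (1-p)^2 = 0.0025.
T = -0.9/(0.9025 * 0.0025) = -398.891967.
In the p-coordinate, Gamma^(alpha) = Gamma^(0) - (alpha/2)*T with Gamma^(0) = (1/2)*g'(p) = -T/2,
so Gamma^(alpha) = -((1+alpha)/2)*T.
alpha = -1, -(1+alpha)/2 = 0.0.
Gamma = 0.0 * -398.891967 = 0.0000

0.0000


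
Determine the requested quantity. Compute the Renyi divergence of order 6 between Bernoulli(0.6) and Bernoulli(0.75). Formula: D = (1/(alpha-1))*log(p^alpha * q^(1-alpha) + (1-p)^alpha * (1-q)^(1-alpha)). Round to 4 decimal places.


Renyi divergence of order alpha between Bernoulli distributions:
D = (1/(alpha-1))*log(p^alpha * q^(1-alpha) + (1-p)^alpha * (1-q)^(1-alpha)).
alpha = 6, p = 0.6, q = 0.75.
p^alpha * q^(1-alpha) = 0.6^6 * 0.75^-5 = 0.196608.
(1-p)^alpha * (1-q)^(1-alpha) = 0.4^6 * 0.25^-5 = 4.194304.
sum = 0.196608 + 4.194304 = 4.390912.
D = (1/5)*log(4.390912) = 0.2959

0.2959


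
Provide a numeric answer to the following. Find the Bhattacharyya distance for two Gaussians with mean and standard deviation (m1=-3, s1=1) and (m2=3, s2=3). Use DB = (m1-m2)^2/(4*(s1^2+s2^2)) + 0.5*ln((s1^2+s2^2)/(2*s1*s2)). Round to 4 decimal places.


Bhattacharyya distance between two Gaussians:
DB = (m1-m2)^2/(4*(s1^2+s2^2)) + (1/2)*ln((s1^2+s2^2)/(2*s1*s2)).
(m1-m2)^2 = (-6)^2 = 36.
s1^2+s2^2 = 1 + 9 = 10.
term1 = 36/40 = 0.9.
term2 = 0.5*ln(10/6.0) = 0.255413.
DB = 0.9 + 0.255413 = 1.1554

1.1554


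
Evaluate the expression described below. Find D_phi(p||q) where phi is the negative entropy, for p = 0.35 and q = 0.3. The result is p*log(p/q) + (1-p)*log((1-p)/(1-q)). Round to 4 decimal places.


Bregman divergence with negative entropy generator:
D = p*log(p/q) + (1-p)*log((1-p)/(1-q)).
p = 0.35, q = 0.3.
p*log(p/q) = 0.35*log(0.35/0.3) = 0.053953.
(1-p)*log((1-p)/(1-q)) = 0.65*log(0.65/0.7) = -0.04817.
D = 0.053953 + -0.04817 = 0.0058

0.0058


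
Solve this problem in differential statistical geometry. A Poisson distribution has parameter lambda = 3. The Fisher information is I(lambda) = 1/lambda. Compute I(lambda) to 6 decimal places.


Fisher information for Poisson: I(lambda) = 1/lambda.
lambda = 3.
I(lambda) = 1/3 = 0.333333

0.333333


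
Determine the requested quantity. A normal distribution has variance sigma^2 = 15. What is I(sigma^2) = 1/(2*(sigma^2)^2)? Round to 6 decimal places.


Fisher information for variance: I(sigma^2) = 1/(2*sigma^4).
sigma^2 = 15, so sigma^4 = 225.
I = 1/(2*225) = 1/450 = 0.002222

0.002222


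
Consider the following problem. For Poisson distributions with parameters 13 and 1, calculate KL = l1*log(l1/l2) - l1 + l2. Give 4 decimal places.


KL divergence for Poisson:
KL = l1*log(l1/l2) - l1 + l2.
l1 = 13, l2 = 1.
log(13/1) = 2.564949.
l1*log(l1/l2) = 13 * 2.564949 = 33.344342.
KL = 33.344342 - 13 + 1 = 21.3443

21.3443


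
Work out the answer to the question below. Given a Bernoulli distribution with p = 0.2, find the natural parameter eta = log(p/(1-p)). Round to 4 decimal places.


Natural parameter for Bernoulli: eta = log(p/(1-p)).
p = 0.2, 1-p = 0.8.
p/(1-p) = 0.25.
eta = log(0.25) = -1.3863

-1.3863


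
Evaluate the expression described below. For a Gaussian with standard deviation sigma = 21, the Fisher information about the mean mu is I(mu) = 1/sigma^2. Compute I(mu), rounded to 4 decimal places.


The Fisher information for the mean of a normal distribution is I(mu) = 1/sigma^2.
sigma = 21, so sigma^2 = 441.
I(mu) = 1/441 = 0.0023

0.0023


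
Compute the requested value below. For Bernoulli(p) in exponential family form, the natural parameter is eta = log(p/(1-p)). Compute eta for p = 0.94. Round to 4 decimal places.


Natural parameter for Bernoulli: eta = log(p/(1-p)).
p = 0.94, 1-p = 0.06.
p/(1-p) = 15.666667.
eta = log(15.666667) = 2.7515

2.7515


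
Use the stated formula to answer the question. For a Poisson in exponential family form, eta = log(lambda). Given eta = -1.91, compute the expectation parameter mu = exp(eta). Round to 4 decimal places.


Expectation parameter for Poisson exponential family:
mu = exp(eta).
eta = -1.91.
mu = exp(-1.91) = 0.1481

0.1481


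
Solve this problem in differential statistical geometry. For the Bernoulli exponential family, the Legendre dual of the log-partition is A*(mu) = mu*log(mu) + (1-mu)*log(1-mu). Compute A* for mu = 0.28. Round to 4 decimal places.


Legendre transform for Bernoulli:
A*(mu) = mu*log(mu) + (1-mu)*log(1-mu).
mu = 0.28, 1-mu = 0.72.
mu*log(mu) = 0.28*log(0.28) = -0.35643.
(1-mu)*log(1-mu) = 0.72*log(0.72) = -0.236523.
A* = -0.35643 + -0.236523 = -0.5930

-0.5930


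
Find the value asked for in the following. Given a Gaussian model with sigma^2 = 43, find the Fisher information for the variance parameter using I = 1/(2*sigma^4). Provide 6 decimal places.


Fisher information for variance: I(sigma^2) = 1/(2*sigma^4).
sigma^2 = 43, so sigma^4 = 1849.
I = 1/(2*1849) = 1/3698 = 0.000270

0.000270


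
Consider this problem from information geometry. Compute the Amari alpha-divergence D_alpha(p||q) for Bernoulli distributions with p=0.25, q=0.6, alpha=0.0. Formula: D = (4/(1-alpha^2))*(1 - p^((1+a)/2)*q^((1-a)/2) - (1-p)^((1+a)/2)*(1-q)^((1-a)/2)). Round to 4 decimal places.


Amari alpha-divergence:
D = (4/(1-alpha^2))*(1 - p^((1+a)/2)*q^((1-a)/2) - (1-p)^((1+a)/2)*(1-q)^((1-a)/2)).
alpha = 0.0, p = 0.25, q = 0.6.
e1 = (1+alpha)/2 = 0.5, e2 = (1-alpha)/2 = 0.5.
t1 = p^e1 * q^e2 = 0.25^0.5 * 0.6^0.5 = 0.387298.
t2 = (1-p)^e1 * (1-q)^e2 = 0.75^0.5 * 0.4^0.5 = 0.547723.
4/(1-alpha^2) = 4.0.
D = 4.0*(1 - 0.387298 - 0.547723) = 0.2599

0.2599


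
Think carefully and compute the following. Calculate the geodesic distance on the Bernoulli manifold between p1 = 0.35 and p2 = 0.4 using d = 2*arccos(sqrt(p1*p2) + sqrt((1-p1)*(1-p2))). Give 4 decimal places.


Geodesic distance on Bernoulli manifold:
d(p1,p2) = 2*arccos(sqrt(p1*p2) + sqrt((1-p1)*(1-p2))).
sqrt(p1*p2) = sqrt(0.35*0.4) = 0.374166.
sqrt((1-p1)*(1-p2)) = sqrt(0.65*0.6) = 0.6245.
arg = 0.374166 + 0.6245 = 0.998666.
d = 2*arccos(0.998666) = 0.1033

0.1033


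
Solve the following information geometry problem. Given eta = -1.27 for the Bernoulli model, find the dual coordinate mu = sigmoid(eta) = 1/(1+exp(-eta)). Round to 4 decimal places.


Dual coordinate (expectation parameter) for Bernoulli:
mu = 1/(1+exp(-eta)).
eta = -1.27.
exp(-eta) = exp(1.27) = 3.560853.
mu = 1/(1+3.560853) = 0.2193

0.2193


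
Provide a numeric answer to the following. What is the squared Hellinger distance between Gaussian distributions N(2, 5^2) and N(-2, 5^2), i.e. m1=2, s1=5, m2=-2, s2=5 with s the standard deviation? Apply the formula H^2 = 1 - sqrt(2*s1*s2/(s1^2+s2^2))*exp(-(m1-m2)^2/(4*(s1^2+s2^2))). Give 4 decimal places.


Squared Hellinger distance for Gaussians:
H^2 = 1 - sqrt(2*s1*s2/(s1^2+s2^2)) * exp(-(m1-m2)^2/(4*(s1^2+s2^2))).
s1^2 = 25, s2^2 = 25, s1^2+s2^2 = 50.
sqrt(2*5*5/(50)) = 1.0.
(m1-m2)^2 = (4)^2 = 16.
exp(-16/(4*50)) = exp(-0.08) = 0.923116.
H^2 = 1 - 1.0*0.923116 = 0.0769

0.0769


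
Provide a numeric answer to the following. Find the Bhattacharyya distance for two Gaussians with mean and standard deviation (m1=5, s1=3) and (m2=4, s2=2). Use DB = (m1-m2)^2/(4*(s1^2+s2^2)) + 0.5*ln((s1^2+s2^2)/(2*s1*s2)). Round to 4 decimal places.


Bhattacharyya distance between two Gaussians:
DB = (m1-m2)^2/(4*(s1^2+s2^2)) + (1/2)*ln((s1^2+s2^2)/(2*s1*s2)).
(m1-m2)^2 = (1)^2 = 1.
s1^2+s2^2 = 9 + 4 = 13.
term1 = 1/52 = 0.019231.
term2 = 0.5*ln(13/12.0) = 0.040021.
DB = 0.019231 + 0.040021 = 0.0593

0.0593


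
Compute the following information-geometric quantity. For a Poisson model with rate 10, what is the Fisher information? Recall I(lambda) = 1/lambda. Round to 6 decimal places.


Fisher information for Poisson: I(lambda) = 1/lambda.
lambda = 10.
I(lambda) = 1/10 = 0.100000

0.100000


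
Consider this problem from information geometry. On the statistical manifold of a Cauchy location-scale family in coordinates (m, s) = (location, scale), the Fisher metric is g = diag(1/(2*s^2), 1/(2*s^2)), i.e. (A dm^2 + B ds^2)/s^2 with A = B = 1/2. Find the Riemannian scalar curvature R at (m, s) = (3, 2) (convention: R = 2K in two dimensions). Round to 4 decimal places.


The metric has the form g = (A dm^2 + B ds^2)/s^2 with A = 1/2, B = 1/2.
Substitute u = sqrt(A/B)*m: g = B*(du^2 + ds^2)/s^2, i.e. B times the
Poincare upper half-plane metric, which has constant Gaussian curvature -1.
Scaling a 2D metric by a constant c divides the Gaussian curvature by c,
so K = -1/B = -1/(1/2) = -2.0000 everywhere (the point (m, s) = (3, 2) is irrelevant:
the curvature is constant).
Scalar curvature in dimension 2: R = 2K = -2/(1/2) = -4.0000.

-4.0000


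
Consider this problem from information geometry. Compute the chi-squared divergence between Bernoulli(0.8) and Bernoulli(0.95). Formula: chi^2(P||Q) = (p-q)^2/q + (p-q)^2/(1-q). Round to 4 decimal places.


Chi-squared divergence between Bernoulli distributions:
chi^2 = (p-q)^2/q + (p-q)^2/(1-q).
p = 0.8, q = 0.95, p-q = -0.15.
(p-q)^2 = 0.0225.
term1 = 0.0225/0.95 = 0.023684.
term2 = 0.0225/0.05 = 0.45.
chi^2 = 0.023684 + 0.45 = 0.4737

0.4737


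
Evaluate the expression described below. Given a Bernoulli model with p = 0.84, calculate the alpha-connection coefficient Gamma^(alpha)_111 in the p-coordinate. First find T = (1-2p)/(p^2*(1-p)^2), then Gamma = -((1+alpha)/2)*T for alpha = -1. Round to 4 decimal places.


Skewness (Amari-Chentsov) tensor: T = (1-2p)/(p^2*(1-p)^2).
p = 0.84, 1-2p = -0.68, p^2 = 0.7056, (1-p)^2 = 0.0256.
T = -0.68/(0.7056 * 0.0256) = -37.645266.
In the p-coordinate, Gamma^(alpha) = Gamma^(0) - (alpha/2)*T with Gamma^(0) = (1/2)*g'(p) = -T/2,
so Gamma^(alpha) = -((1+alpha)/2)*T.
alpha = -1, -(1+alpha)/2 = 0.0.
Gamma = 0.0 * -37.645266 = 0.0000

0.0000


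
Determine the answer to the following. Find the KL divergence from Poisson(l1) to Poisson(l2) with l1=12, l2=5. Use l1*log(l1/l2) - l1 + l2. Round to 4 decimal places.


KL divergence for Poisson:
KL = l1*log(l1/l2) - l1 + l2.
l1 = 12, l2 = 5.
log(12/5) = 0.875469.
l1*log(l1/l2) = 12 * 0.875469 = 10.505625.
KL = 10.505625 - 12 + 5 = 3.5056

3.5056


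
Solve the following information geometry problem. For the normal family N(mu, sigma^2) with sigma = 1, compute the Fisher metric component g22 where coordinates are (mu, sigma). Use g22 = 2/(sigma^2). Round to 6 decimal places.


For the 2-parameter normal family, the Fisher metric has:
  g11 = 1/sigma^2, g22 = 2/sigma^2.
sigma = 1, sigma^2 = 1.
g22 = 2.000000

2.000000


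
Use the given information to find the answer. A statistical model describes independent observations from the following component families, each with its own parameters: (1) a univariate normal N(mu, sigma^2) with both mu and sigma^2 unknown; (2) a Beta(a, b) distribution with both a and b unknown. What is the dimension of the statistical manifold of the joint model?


The dimension of a statistical manifold equals the number of free
(independent) real parameters of the model. For a product of independent
blocks the parameter counts add.
- normal (mu, sigma^2): 2.
- Beta (a, b): 2.
Total = 2 + 2 = 4.
Dimension = 4

4


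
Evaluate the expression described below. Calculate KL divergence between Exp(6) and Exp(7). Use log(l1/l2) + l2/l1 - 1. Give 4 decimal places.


KL divergence for exponential family:
KL = log(l1/l2) + l2/l1 - 1.
log(6/7) = -0.154151.
7/6 = 1.166667.
KL = -0.154151 + 1.166667 - 1 = 0.0125

0.0125


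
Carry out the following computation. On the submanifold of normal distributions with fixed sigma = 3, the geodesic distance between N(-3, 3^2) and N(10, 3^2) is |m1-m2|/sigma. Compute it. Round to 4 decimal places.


On the fixed-variance normal subfamily, geodesic distance = |m1-m2|/sigma.
|-3 - 10| = 13.
sigma = 3.
d = 13/3 = 4.3333

4.3333


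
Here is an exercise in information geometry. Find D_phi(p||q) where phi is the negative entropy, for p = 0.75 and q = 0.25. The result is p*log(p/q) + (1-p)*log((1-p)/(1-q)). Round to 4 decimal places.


Bregman divergence with negative entropy generator:
D = p*log(p/q) + (1-p)*log((1-p)/(1-q)).
p = 0.75, q = 0.25.
p*log(p/q) = 0.75*log(0.75/0.25) = 0.823959.
(1-p)*log((1-p)/(1-q)) = 0.25*log(0.25/0.75) = -0.274653.
D = 0.823959 + -0.274653 = 0.5493

0.5493


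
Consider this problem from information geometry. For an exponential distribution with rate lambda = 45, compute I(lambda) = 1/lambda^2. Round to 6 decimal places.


Fisher information for exponential: I(lambda) = 1/lambda^2.
lambda = 45, lambda^2 = 2025.
I = 1/2025 = 0.000494

0.000494


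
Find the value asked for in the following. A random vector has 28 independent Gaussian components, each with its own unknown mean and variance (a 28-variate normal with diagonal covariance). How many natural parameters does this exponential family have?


Exponential family dimension calculation:
Each univariate normal has two natural parameters (mu/sigma^2 and -1/(2 sigma^2)).
With 28 independent components, dim = 2 * 28 = 56.

56


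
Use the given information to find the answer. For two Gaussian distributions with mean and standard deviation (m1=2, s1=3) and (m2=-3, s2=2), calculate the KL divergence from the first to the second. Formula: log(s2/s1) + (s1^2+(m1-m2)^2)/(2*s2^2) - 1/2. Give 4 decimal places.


KL divergence between normal distributions:
KL = log(s2/s1) + (s1^2 + (m1-m2)^2)/(2*s2^2) - 1/2.
log(2/3) = -0.405465.
(3^2 + (2--3)^2)/(2*2^2) = (9 + 25)/8 = 4.25.
KL = -0.405465 + 4.25 - 0.5 = 3.3445

3.3445


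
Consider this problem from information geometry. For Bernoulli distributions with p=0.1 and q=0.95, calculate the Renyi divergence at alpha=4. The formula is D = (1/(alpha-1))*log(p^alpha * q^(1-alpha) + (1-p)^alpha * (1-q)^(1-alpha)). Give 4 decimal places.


Renyi divergence of order alpha between Bernoulli distributions:
D = (1/(alpha-1))*log(p^alpha * q^(1-alpha) + (1-p)^alpha * (1-q)^(1-alpha)).
alpha = 4, p = 0.1, q = 0.95.
p^alpha * q^(1-alpha) = 0.1^4 * 0.95^-3 = 0.000117.
(1-p)^alpha * (1-q)^(1-alpha) = 0.9^4 * 0.05^-3 = 5248.8.
sum = 0.000117 + 5248.8 = 5248.800117.
D = (1/3)*log(5248.800117) = 2.8553

2.8553
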